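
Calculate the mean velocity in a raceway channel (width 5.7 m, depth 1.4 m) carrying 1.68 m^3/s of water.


Cross-sectional area = W * d = 5.7 * 1.4 = 7.98 m^2
Velocity = Q / A = 1.68 / 7.98 = 0.210526 m/s

0.210526 m/s


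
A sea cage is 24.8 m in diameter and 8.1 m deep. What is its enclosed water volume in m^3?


r = d/2 = 24.8/2 = 12.4 m
Base area = pi*r^2 = pi*12.4^2 = 483.05129 m^2
Volume = 483.05129 * 8.1 = 3912.72 m^3

3912.72 m^3


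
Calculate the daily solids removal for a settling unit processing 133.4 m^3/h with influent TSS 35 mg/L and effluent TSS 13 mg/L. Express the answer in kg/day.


Concentration drop: TSS_in - TSS_out = 35 - 13 = 22 mg/L
Hourly solids removed = Q * dTSS = 133.4 m^3/h * 22 mg/L = 2934.8 g/h  (m^3/h * mg/L = g/h)
Daily solids removed = 2934.8 * 24 = 70435.2 g/day
Convert g to kg: 70435.2 / 1000 = 70.4352 kg/day

70.4352 kg/day


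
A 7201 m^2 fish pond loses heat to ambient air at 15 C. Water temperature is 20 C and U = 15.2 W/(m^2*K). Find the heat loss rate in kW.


Temperature difference dT = 20 - 15 = 5 K
Heat loss (W) = U * A * dT = 15.2 * 7201 * 5 = 547276 W
Convert to kW: 547276 / 1000 = 547.276 kW

547.276 kW


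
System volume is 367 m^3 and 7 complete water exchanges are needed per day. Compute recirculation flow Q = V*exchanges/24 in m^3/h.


Daily recirculation volume = 367 m^3 * 7 = 2569 m^3/day
Flow rate Q = daily volume / 24 h = 2569 / 24 = 107.042 m^3/h

107.042 m^3/h


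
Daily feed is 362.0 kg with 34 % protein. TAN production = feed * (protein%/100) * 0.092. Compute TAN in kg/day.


Protein in feed = 362.0 * 34/100 = 123.08 kg/day
TAN = protein * 0.092 = 123.08 * 0.092 = 11.32336 kg/day

11.32336 kg/day


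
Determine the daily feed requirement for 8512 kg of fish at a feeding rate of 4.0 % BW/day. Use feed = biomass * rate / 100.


Feeding rate fraction = 4.0% / 100 = 0.04
Daily feed = 8512 kg * 0.04 = 340.48 kg/day

340.48 kg/day


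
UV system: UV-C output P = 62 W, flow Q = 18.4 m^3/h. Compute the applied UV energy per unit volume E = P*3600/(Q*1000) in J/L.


Energy delivered per hour = 62 W * 3600 s = 223200 J/h
Volume treated per hour = 18.4 m^3/h * 1000 = 18400 L/h
dose = 223200 / 18400 = 12.1304 J/L

12.1304 J/L


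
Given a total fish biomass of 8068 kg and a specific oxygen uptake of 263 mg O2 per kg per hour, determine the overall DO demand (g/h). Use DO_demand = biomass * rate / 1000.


Total O2 consumption (mg/h) = 8068 kg * 263 mg/(kg*h) = 2121884 mg/h
Convert to g/h: 2121884 / 1000 = 2121.884 g/h

2121.884 g/h


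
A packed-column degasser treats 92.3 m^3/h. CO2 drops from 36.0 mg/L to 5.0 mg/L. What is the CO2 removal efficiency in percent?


CO2_out / CO2_in = 5.0 / 36.0 = 0.13888889
Fraction remaining = 0.13888889
efficiency = (1 - 0.13888889) * 100 = 86.1111 %

86.1111 %


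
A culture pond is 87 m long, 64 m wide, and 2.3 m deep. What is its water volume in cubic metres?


Base area = L * W = 87 * 64 = 5568 m^2
Volume = area * depth = 5568 * 2.3 = 12806.4 m^3

12806.4 m^3


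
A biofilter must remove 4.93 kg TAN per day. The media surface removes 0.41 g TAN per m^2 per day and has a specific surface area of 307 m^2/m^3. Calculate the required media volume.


A = 4.93*1000 / 0.41 = 12024.39 m^2
V = 12024.39 / 307 = 39.1674

39.1674 m^3


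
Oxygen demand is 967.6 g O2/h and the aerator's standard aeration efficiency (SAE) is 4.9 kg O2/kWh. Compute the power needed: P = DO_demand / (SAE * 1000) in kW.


SAE in g O2/kWh = 4.9 * 1000 = 4900 g/kWh
P = DO_demand / SAE_g = 967.6 / 4900 = 0.197469 kW

0.197469 kW


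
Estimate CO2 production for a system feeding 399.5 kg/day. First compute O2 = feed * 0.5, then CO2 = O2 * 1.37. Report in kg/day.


O2 = 399.5 * 0.5 = 199.75
CO2 = 199.75 * 1.37 = 273.6575

273.6575 kg/day


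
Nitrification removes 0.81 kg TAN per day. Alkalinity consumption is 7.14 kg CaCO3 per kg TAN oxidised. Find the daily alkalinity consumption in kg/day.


Alkalinity factor: 7.14 kg CaCO3 consumed per kg TAN nitrified
alk = 0.81 kg TAN * 7.14 = 5.7834 kg CaCO3/day

5.7834 kg CaCO3/day


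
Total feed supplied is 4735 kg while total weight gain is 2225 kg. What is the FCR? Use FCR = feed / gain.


FCR = feed consumed / weight gained
FCR = 4735 kg / 2225 kg = 2.12809

2.12809


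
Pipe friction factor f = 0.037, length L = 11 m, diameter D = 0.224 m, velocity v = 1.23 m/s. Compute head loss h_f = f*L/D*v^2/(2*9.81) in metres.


v^2 = 1.23^2 = 1.5129 m^2/s^2
L/D = 11/0.224 = 49.107143
h_f = f*(L/D)*v^2/(2g) = 0.037 * 49.107143 * 1.5129 / 19.62 = 0.140106 m

0.140106 m


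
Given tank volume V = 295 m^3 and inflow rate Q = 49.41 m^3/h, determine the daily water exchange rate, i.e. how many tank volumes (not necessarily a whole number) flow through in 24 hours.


Daily flow volume = 49.41 m^3/h * 24 h = 1185.84 m^3/day
Exchanges = daily flow / tank volume = 1185.84 / 295 = 4.0198 exchanges/day

4.0198 exchanges/day


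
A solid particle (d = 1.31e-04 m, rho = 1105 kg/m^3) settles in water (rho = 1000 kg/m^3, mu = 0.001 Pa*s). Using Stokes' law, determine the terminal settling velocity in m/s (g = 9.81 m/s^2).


Density difference: rho_p - rho_f = 1105 - 1000 = 105 kg/m^3
d^2 = (1.31e-04)^2 = 1.7161e-08 m^2
Numerator = (rho_p - rho_f) * g * d^2 = 105 * 9.81 * 1.7161e-08 = 1.7676688e-05
Denominator = 18 * mu = 18 * 0.001 = 0.018
v_s = 1.7676688e-05 / 0.018 = 9.82038e-04 m/s
Check: Re = rho_f * v_s * d / mu = 1000 * 9.82038e-04 * 1.31e-04 / 0.001 = 0.129 < 1, so Stokes' law applies.

9.82038e-04 m/s


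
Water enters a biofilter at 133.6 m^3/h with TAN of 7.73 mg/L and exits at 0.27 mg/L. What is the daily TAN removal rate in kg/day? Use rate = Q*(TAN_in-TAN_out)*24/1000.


Concentration drop: TAN_in - TAN_out = 7.73 - 0.27 = 7.46 mg/L
Hourly TAN removed = Q * dTAN = 133.6 m^3/h * 7.46 mg/L = 996.656 g/h  (m^3/h * mg/L = g/h)
Daily TAN removed = 996.656 * 24 = 23919.744 g/day
Convert to kg/day: 23919.744 / 1000 = 23.919744 kg/day

23.919744 kg/day


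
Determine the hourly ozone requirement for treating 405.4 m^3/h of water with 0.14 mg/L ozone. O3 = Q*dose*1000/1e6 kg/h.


O3 demand (mg/h) = Q * dose * 1000 = 405.4 * 0.14 * 1000 = 56756 mg/h
Convert mg to kg: 56756 / 1e6 = 0.056756 kg/h

0.056756 kg/h


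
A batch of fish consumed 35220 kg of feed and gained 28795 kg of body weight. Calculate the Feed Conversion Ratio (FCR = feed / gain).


FCR = feed consumed / weight gained
FCR = 35220 kg / 28795 kg = 1.22313

1.22313


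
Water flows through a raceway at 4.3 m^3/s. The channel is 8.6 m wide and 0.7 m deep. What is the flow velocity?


Cross-sectional area = W * d = 8.6 * 0.7 = 6.02 m^2
Velocity = Q / A = 4.3 / 6.02 = 0.714286 m/s

0.714286 m/s


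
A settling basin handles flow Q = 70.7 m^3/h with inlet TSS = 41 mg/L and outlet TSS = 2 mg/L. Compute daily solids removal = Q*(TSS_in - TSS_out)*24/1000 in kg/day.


Concentration drop: TSS_in - TSS_out = 41 - 2 = 39 mg/L
Hourly solids removed = Q * dTSS = 70.7 m^3/h * 39 mg/L = 2757.3 g/h  (m^3/h * mg/L = g/h)
Daily solids removed = 2757.3 * 24 = 66175.2 g/day
Convert g to kg: 66175.2 / 1000 = 66.1752 kg/day

66.1752 kg/day


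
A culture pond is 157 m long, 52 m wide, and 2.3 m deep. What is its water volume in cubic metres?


Base area = L * W = 157 * 52 = 8164 m^2
Volume = area * depth = 8164 * 2.3 = 18777.2 m^3

18777.2 m^3


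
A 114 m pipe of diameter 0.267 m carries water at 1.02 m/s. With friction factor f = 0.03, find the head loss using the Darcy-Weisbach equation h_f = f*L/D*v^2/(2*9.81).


v^2 = 1.02^2 = 1.0404 m^2/s^2
L/D = 114/0.267 = 426.96629
h_f = f*(L/D)*v^2/(2g) = 0.03 * 426.96629 * 1.0404 / 19.62 = 0.679229 m

0.679229 m


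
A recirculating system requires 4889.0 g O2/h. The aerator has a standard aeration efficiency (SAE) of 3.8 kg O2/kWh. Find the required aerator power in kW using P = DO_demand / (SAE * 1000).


SAE in g O2/kWh = 3.8 * 1000 = 3800 g/kWh
P = DO_demand / SAE_g = 4889.0 / 3800 = 1.28658 kW

1.28658 kW


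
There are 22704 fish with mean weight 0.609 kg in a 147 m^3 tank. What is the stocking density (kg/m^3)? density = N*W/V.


Total biomass = 22704 fish * 0.609 kg = 13826.736 kg
Density = total biomass / volume = 13826.736 / 147 = 94.0594 kg/m^3

94.0594 kg/m^3


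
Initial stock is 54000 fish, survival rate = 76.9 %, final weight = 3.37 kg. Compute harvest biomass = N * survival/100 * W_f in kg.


Survivors = 54000 * 76.9/100 = 41526 fish
Harvest biomass = survivors * W_f = 41526 * 3.37 = 139942.62 kg

139942.62 kg


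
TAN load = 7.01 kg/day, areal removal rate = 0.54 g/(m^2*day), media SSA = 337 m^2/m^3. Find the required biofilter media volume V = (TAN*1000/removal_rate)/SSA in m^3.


A = 7.01*1000 / 0.54 = 12981.481 m^2
V = 12981.481 / 337 = 38.5207

38.5207 m^3


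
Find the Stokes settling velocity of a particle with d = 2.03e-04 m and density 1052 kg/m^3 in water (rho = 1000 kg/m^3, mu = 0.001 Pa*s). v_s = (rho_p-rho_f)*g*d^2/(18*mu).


Density difference: rho_p - rho_f = 1052 - 1000 = 52 kg/m^3
d^2 = (2.03e-04)^2 = 4.1209e-08 m^2
Numerator = (rho_p - rho_f) * g * d^2 = 52 * 9.81 * 4.1209e-08 = 2.1021535e-05
Denominator = 18 * mu = 18 * 0.001 = 0.018
v_s = 2.1021535e-05 / 0.018 = 0.00116786 m/s
Check: Re = rho_f * v_s * d / mu = 1000 * 0.00116786 * 2.03e-04 / 0.001 = 0.237 < 1, so Stokes' law applies.

0.00116786 m/s


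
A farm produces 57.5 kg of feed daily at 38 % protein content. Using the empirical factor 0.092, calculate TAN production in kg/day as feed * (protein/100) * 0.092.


Protein in feed = 57.5 * 38/100 = 21.85 kg/day
TAN = protein * 0.092 = 21.85 * 0.092 = 2.0102 kg/day

2.0102 kg/day


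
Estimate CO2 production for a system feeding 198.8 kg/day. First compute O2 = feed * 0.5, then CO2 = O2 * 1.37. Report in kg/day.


O2 = 198.8 * 0.5 = 99.4
CO2 = 99.4 * 1.37 = 136.178

136.178 kg/day


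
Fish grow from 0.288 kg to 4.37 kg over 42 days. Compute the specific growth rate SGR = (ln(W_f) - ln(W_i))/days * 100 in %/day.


ln(W_f) = ln(4.37) = 1.474763
ln(W_i) = ln(0.288) = -1.2447948
ln(W_f) - ln(W_i) = 1.474763 - -1.2447948 = 2.7195578
SGR = 2.7195578 / 42 * 100 = 6.47514 %/day

6.47514 %/day


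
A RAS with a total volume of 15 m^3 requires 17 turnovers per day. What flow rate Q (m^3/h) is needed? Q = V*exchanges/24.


Daily recirculation volume = 15 m^3 * 17 = 255 m^3/day
Flow rate Q = daily volume / 24 h = 255 / 24 = 10.625 m^3/h

10.625 m^3/h


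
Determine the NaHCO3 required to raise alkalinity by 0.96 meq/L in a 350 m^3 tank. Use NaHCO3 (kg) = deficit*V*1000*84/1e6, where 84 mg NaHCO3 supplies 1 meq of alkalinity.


Tank volume in L = 350 m^3 * 1000 = 350000 L
Total meq required = 0.96 meq/L * 350000 L = 336000 meq
NaHCO3 mass = 336000 meq * 84 mg/meq / 1e6 = 28.224 kg

28.224 kg


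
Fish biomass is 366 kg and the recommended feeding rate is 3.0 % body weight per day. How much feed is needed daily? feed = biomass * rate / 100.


Feeding rate fraction = 3.0% / 100 = 0.03
Daily feed = 366 kg * 0.03 = 10.98 kg/day

10.98 kg/day


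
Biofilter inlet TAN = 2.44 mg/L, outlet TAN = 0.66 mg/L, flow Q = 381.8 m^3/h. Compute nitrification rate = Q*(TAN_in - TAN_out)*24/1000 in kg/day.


Concentration drop: TAN_in - TAN_out = 2.44 - 0.66 = 1.78 mg/L
Hourly TAN removed = Q * dTAN = 381.8 m^3/h * 1.78 mg/L = 679.604 g/h  (m^3/h * mg/L = g/h)
Daily TAN removed = 679.604 * 24 = 16310.496 g/day
Convert to kg/day: 16310.496 / 1000 = 16.310496 kg/day

16.310496 kg/day


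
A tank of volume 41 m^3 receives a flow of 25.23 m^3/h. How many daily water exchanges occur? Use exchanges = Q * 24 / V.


Daily flow volume = 25.23 m^3/h * 24 h = 605.52 m^3/day
Exchanges = daily flow / tank volume = 605.52 / 41 = 14.7688 exchanges/day

14.7688 exchanges/day


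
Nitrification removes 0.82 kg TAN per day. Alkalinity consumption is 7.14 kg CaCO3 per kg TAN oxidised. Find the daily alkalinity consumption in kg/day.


Alkalinity factor: 7.14 kg CaCO3 consumed per kg TAN nitrified
alk = 0.82 kg TAN * 7.14 = 5.8548 kg CaCO3/day

5.8548 kg CaCO3/day


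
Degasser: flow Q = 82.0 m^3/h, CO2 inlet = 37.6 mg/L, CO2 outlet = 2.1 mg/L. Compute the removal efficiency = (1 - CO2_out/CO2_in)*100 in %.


CO2_out / CO2_in = 2.1 / 37.6 = 0.055851064
Fraction remaining = 0.055851064
efficiency = (1 - 0.055851064) * 100 = 94.4149 %

94.4149 %


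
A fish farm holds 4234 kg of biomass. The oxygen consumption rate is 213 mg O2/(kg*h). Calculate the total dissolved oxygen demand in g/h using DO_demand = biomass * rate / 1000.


Total O2 consumption (mg/h) = 4234 kg * 213 mg/(kg*h) = 901842 mg/h
Convert to g/h: 901842 / 1000 = 901.842 g/h

901.842 g/h


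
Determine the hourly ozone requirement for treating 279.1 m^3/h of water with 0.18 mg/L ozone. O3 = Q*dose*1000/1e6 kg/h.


O3 demand (mg/h) = Q * dose * 1000 = 279.1 * 0.18 * 1000 = 50238 mg/h
Convert mg to kg: 50238 / 1e6 = 0.050238 kg/h

0.050238 kg/h


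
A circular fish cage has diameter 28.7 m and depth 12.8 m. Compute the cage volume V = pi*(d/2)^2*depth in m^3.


r = d/2 = 28.7/2 = 14.35 m
Base area = pi*r^2 = pi*14.35^2 = 646.92461 m^2
Volume = 646.92461 * 12.8 = 8280.64 m^3

8280.64 m^3


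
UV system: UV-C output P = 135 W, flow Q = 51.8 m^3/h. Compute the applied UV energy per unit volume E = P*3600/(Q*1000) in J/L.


Energy delivered per hour = 135 W * 3600 s = 486000 J/h
Volume treated per hour = 51.8 m^3/h * 1000 = 51800 L/h
dose = 486000 / 51800 = 9.38224 J/L

9.38224 J/L


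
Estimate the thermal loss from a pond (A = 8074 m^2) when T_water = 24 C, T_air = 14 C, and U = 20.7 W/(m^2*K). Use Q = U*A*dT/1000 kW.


Temperature difference dT = 24 - 14 = 10 K
Heat loss (W) = U * A * dT = 20.7 * 8074 * 10 = 1671318 W
Convert to kW: 1671318 / 1000 = 1671.318 kW

1671.318 kW


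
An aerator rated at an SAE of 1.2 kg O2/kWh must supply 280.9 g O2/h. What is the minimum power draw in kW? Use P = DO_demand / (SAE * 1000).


SAE in g O2/kWh = 1.2 * 1000 = 1200 g/kWh
P = DO_demand / SAE_g = 280.9 / 1200 = 0.234083 kW

0.234083 kW


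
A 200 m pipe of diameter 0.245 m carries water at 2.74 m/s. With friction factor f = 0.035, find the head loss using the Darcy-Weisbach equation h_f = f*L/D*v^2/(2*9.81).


v^2 = 2.74^2 = 7.5076 m^2/s^2
L/D = 200/0.245 = 816.32653
h_f = f*(L/D)*v^2/(2g) = 0.035 * 816.32653 * 7.5076 / 19.62 = 10.9329 m

10.9329 m


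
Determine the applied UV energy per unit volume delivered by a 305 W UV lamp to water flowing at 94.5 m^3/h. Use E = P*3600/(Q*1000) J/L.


Energy delivered per hour = 305 W * 3600 s = 1098000 J/h
Volume treated per hour = 94.5 m^3/h * 1000 = 94500 L/h
dose = 1098000 / 94500 = 11.619 J/L

11.619 J/L


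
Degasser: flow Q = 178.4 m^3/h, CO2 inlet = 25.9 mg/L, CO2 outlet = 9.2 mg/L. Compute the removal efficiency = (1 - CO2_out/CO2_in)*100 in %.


CO2_out / CO2_in = 9.2 / 25.9 = 0.35521236
Fraction remaining = 0.35521236
efficiency = (1 - 0.35521236) * 100 = 64.4788 %

64.4788 %


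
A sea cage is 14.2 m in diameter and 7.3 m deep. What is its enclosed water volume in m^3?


r = d/2 = 14.2/2 = 7.1 m
Base area = pi*r^2 = pi*7.1^2 = 158.36769 m^2
Volume = 158.36769 * 7.3 = 1156.08 m^3

1156.08 m^3


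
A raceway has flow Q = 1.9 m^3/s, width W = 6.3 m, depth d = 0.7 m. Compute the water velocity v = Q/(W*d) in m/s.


Cross-sectional area = W * d = 6.3 * 0.7 = 4.41 m^2
Velocity = Q / A = 1.9 / 4.41 = 0.430839 m/s

0.430839 m/s


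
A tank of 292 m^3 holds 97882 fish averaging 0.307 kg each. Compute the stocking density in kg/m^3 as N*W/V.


Total biomass = 97882 fish * 0.307 kg = 30049.774 kg
Density = total biomass / volume = 30049.774 / 292 = 102.91 kg/m^3

102.91 kg/m^3


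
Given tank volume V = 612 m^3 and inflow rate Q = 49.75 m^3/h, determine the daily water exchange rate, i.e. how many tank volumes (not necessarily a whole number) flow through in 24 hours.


Daily flow volume = 49.75 m^3/h * 24 h = 1194 m^3/day
Exchanges = daily flow / tank volume = 1194 / 612 = 1.95098 exchanges/day

1.95098 exchanges/day


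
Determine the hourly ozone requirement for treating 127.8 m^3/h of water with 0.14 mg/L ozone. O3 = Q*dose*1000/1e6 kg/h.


O3 demand (mg/h) = Q * dose * 1000 = 127.8 * 0.14 * 1000 = 17892 mg/h
Convert mg to kg: 17892 / 1e6 = 0.017892 kg/h

0.017892 kg/h


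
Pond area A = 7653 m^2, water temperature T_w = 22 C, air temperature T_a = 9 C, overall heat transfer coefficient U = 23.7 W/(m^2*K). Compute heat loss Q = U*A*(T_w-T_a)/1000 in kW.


Temperature difference dT = 22 - 9 = 13 K
Heat loss (W) = U * A * dT = 23.7 * 7653 * 13 = 2357889.3 W
Convert to kW: 2357889.3 / 1000 = 2357.8893 kW

2357.8893 kW


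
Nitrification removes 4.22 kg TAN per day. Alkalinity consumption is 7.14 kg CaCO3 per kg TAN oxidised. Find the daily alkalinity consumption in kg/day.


Alkalinity factor: 7.14 kg CaCO3 consumed per kg TAN nitrified
alk = 4.22 kg TAN * 7.14 = 30.1308 kg CaCO3/day

30.1308 kg CaCO3/day


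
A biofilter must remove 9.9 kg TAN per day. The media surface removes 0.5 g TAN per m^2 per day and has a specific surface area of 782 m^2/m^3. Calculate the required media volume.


A = 9.9*1000 / 0.5 = 19800 m^2
V = 19800 / 782 = 25.3197

25.3197 m^3


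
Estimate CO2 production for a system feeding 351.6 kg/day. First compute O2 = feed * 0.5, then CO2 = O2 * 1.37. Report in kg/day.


O2 = 351.6 * 0.5 = 175.8
CO2 = 175.8 * 1.37 = 240.846

240.846 kg/day


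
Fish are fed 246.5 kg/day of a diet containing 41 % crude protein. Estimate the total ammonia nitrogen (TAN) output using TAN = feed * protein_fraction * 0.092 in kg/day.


Protein in feed = 246.5 * 41/100 = 101.065 kg/day
TAN = protein * 0.092 = 101.065 * 0.092 = 9.29798 kg/day

9.29798 kg/day


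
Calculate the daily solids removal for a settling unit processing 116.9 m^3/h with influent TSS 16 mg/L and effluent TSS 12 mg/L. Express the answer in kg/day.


Concentration drop: TSS_in - TSS_out = 16 - 12 = 4 mg/L
Hourly solids removed = Q * dTSS = 116.9 m^3/h * 4 mg/L = 467.6 g/h  (m^3/h * mg/L = g/h)
Daily solids removed = 467.6 * 24 = 11222.4 g/day
Convert g to kg: 11222.4 / 1000 = 11.2224 kg/day

11.2224 kg/day


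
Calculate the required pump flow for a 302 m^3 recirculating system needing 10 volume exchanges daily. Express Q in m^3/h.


Daily recirculation volume = 302 m^3 * 10 = 3020 m^3/day
Flow rate Q = daily volume / 24 h = 3020 / 24 = 125.833 m^3/h

125.833 m^3/h


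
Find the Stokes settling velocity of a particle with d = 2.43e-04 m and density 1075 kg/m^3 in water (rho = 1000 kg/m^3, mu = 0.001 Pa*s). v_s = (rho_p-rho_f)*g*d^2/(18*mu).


Density difference: rho_p - rho_f = 1075 - 1000 = 75 kg/m^3
d^2 = (2.43e-04)^2 = 5.9049e-08 m^2
Numerator = (rho_p - rho_f) * g * d^2 = 75 * 9.81 * 5.9049e-08 = 4.3445302e-05
Denominator = 18 * mu = 18 * 0.001 = 0.018
v_s = 4.3445302e-05 / 0.018 = 0.00241363 m/s
Check: Re = rho_f * v_s * d / mu = 1000 * 0.00241363 * 2.43e-04 / 0.001 = 0.587 < 1, so Stokes' law applies.

0.00241363 m/s


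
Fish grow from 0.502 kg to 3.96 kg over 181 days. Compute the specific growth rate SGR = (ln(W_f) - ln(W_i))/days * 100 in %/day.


ln(W_f) = ln(3.96) = 1.376244
ln(W_i) = ln(0.502) = -0.68915516
ln(W_f) - ln(W_i) = 1.376244 - -0.68915516 = 2.0653992
SGR = 2.0653992 / 181 * 100 = 1.1411 %/day

1.1411 %/day


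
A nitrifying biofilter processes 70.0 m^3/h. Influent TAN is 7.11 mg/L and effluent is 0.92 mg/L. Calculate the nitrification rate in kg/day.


Concentration drop: TAN_in - TAN_out = 7.11 - 0.92 = 6.19 mg/L
Hourly TAN removed = Q * dTAN = 70.0 m^3/h * 6.19 mg/L = 433.3 g/h  (m^3/h * mg/L = g/h)
Daily TAN removed = 433.3 * 24 = 10399.2 g/day
Convert to kg/day: 10399.2 / 1000 = 10.3992 kg/day

10.3992 kg/day


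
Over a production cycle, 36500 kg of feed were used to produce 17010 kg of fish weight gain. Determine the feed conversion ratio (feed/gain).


FCR = feed consumed / weight gained
FCR = 36500 kg / 17010 kg = 2.1458

2.1458


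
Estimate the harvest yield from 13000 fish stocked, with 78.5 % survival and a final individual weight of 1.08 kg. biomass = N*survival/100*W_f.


Survivors = 13000 * 78.5/100 = 10205 fish
Harvest biomass = survivors * W_f = 10205 * 1.08 = 11021.4 kg

11021.4 kg


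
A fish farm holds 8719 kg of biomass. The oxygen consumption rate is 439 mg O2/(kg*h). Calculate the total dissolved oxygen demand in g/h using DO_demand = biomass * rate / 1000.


Total O2 consumption (mg/h) = 8719 kg * 439 mg/(kg*h) = 3827641 mg/h
Convert to g/h: 3827641 / 1000 = 3827.641 g/h

3827.641 g/h


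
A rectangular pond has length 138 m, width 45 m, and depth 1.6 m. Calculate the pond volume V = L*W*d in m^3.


Base area = L * W = 138 * 45 = 6210 m^2
Volume = area * depth = 6210 * 1.6 = 9936 m^3

9936 m^3


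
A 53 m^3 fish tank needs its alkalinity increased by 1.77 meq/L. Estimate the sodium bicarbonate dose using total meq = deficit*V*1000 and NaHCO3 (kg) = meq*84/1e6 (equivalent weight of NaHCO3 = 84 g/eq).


Tank volume in L = 53 m^3 * 1000 = 53000 L
Total meq required = 1.77 meq/L * 53000 L = 93810 meq
NaHCO3 mass = 93810 meq * 84 mg/meq / 1e6 = 7.88004 kg

7.88004 kg


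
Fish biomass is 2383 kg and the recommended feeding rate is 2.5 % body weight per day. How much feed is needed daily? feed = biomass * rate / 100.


Feeding rate fraction = 2.5% / 100 = 0.025
Daily feed = 2383 kg * 0.025 = 59.575 kg/day

59.575 kg/day


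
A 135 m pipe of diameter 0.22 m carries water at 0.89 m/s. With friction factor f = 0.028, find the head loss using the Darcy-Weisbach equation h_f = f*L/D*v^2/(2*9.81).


v^2 = 0.89^2 = 0.7921 m^2/s^2
L/D = 135/0.22 = 613.63636
h_f = f*(L/D)*v^2/(2g) = 0.028 * 613.63636 * 0.7921 / 19.62 = 0.693666 m

0.693666 m


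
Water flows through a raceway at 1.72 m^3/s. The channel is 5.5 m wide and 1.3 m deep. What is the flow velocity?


Cross-sectional area = W * d = 5.5 * 1.3 = 7.15 m^2
Velocity = Q / A = 1.72 / 7.15 = 0.240559 m/s

0.240559 m/s


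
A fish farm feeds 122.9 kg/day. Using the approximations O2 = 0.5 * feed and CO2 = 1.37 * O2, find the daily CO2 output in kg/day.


O2 = 122.9 * 0.5 = 61.45
CO2 = 61.45 * 1.37 = 84.1865

84.1865 kg/day


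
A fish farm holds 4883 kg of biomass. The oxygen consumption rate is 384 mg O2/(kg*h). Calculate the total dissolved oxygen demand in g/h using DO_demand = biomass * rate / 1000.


Total O2 consumption (mg/h) = 4883 kg * 384 mg/(kg*h) = 1875072 mg/h
Convert to g/h: 1875072 / 1000 = 1875.072 g/h

1875.072 g/h


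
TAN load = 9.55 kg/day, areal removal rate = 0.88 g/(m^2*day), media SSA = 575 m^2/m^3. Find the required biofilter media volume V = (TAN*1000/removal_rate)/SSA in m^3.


A = 9.55*1000 / 0.88 = 10852.273 m^2
V = 10852.273 / 575 = 18.8735

18.8735 m^3


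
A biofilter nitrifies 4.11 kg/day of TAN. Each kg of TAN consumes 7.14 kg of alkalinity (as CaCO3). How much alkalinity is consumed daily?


Alkalinity factor: 7.14 kg CaCO3 consumed per kg TAN nitrified
alk = 4.11 kg TAN * 7.14 = 29.3454 kg CaCO3/day

29.3454 kg CaCO3/day


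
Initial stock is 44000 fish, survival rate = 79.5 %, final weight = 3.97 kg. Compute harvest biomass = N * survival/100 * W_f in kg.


Survivors = 44000 * 79.5/100 = 34980 fish
Harvest biomass = survivors * W_f = 34980 * 3.97 = 138870.6 kg

138870.6 kg


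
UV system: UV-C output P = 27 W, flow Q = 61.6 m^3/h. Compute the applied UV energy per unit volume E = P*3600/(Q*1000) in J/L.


Energy delivered per hour = 27 W * 3600 s = 97200 J/h
Volume treated per hour = 61.6 m^3/h * 1000 = 61600 L/h
dose = 97200 / 61600 = 1.57792 J/L

1.57792 J/L


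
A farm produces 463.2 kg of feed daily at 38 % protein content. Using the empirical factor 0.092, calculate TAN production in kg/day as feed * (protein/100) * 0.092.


Protein in feed = 463.2 * 38/100 = 176.016 kg/day
TAN = protein * 0.092 = 176.016 * 0.092 = 16.193472 kg/day

16.193472 kg/day


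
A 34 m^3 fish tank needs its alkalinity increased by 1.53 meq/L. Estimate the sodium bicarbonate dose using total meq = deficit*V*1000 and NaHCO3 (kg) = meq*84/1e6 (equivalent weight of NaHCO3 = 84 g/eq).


Tank volume in L = 34 m^3 * 1000 = 34000 L
Total meq required = 1.53 meq/L * 34000 L = 52020 meq
NaHCO3 mass = 52020 meq * 84 mg/meq / 1e6 = 4.36968 kg

4.36968 kg


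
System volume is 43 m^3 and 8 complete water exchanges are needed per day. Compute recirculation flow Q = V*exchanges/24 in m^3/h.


Daily recirculation volume = 43 m^3 * 8 = 344 m^3/day
Flow rate Q = daily volume / 24 h = 344 / 24 = 14.3333 m^3/h

14.3333 m^3/h


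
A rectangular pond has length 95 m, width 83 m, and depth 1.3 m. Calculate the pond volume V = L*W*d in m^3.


Base area = L * W = 95 * 83 = 7885 m^2
Volume = area * depth = 7885 * 1.3 = 10250.5 m^3

10250.5 m^3


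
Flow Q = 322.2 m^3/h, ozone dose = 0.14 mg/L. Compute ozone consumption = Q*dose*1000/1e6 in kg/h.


O3 demand (mg/h) = Q * dose * 1000 = 322.2 * 0.14 * 1000 = 45108 mg/h
Convert mg to kg: 45108 / 1e6 = 0.045108 kg/h

0.045108 kg/h


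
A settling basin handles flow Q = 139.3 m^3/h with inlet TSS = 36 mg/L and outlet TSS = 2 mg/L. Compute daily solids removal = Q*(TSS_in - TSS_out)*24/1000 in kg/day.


Concentration drop: TSS_in - TSS_out = 36 - 2 = 34 mg/L
Hourly solids removed = Q * dTSS = 139.3 m^3/h * 34 mg/L = 4736.2 g/h  (m^3/h * mg/L = g/h)
Daily solids removed = 4736.2 * 24 = 113668.8 g/day
Convert g to kg: 113668.8 / 1000 = 113.6688 kg/day

113.6688 kg/day


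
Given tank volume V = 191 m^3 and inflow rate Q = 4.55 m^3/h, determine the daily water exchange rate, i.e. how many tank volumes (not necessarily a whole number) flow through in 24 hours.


Daily flow volume = 4.55 m^3/h * 24 h = 109.2 m^3/day
Exchanges = daily flow / tank volume = 109.2 / 191 = 0.571728 exchanges/day

0.571728 exchanges/day


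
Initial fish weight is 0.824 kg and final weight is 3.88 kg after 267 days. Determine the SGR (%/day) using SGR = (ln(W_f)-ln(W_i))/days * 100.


ln(W_f) = ln(3.88) = 1.3558352
ln(W_i) = ln(0.824) = -0.19358475
ln(W_f) - ln(W_i) = 1.3558352 - -0.19358475 = 1.54942
SGR = 1.54942 / 267 * 100 = 0.580307 %/day

0.580307 %/day


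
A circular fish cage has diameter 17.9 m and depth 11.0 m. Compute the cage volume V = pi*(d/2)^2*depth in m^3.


r = d/2 = 17.9/2 = 8.95 m
Base area = pi*r^2 = pi*8.95^2 = 251.64943 m^2
Volume = 251.64943 * 11.0 = 2768.14 m^3

2768.14 m^3


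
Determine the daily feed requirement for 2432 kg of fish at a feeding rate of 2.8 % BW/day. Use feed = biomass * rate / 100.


Feeding rate fraction = 2.8% / 100 = 0.028
Daily feed = 2432 kg * 0.028 = 68.096 kg/day

68.096 kg/day


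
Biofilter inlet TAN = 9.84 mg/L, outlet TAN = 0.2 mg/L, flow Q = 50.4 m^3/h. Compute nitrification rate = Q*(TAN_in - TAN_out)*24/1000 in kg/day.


Concentration drop: TAN_in - TAN_out = 9.84 - 0.2 = 9.64 mg/L
Hourly TAN removed = Q * dTAN = 50.4 m^3/h * 9.64 mg/L = 485.856 g/h  (m^3/h * mg/L = g/h)
Daily TAN removed = 485.856 * 24 = 11660.544 g/day
Convert to kg/day: 11660.544 / 1000 = 11.660544 kg/day

11.660544 kg/day


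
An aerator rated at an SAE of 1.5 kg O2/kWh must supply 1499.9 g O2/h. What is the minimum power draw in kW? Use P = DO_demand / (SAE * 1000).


SAE in g O2/kWh = 1.5 * 1000 = 1500 g/kWh
P = DO_demand / SAE_g = 1499.9 / 1500 = 0.999933 kW

0.999933 kW


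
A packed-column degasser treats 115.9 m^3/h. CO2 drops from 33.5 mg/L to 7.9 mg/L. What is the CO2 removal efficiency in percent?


CO2_out / CO2_in = 7.9 / 33.5 = 0.2358209
Fraction remaining = 0.2358209
efficiency = (1 - 0.2358209) * 100 = 76.4179 %

76.4179 %


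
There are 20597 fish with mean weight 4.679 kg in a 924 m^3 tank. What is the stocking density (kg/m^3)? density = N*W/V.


Total biomass = 20597 fish * 4.679 kg = 96373.363 kg
Density = total biomass / volume = 96373.363 / 924 = 104.3 kg/m^3

104.3 kg/m^3


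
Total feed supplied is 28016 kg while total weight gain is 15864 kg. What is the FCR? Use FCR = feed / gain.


FCR = feed consumed / weight gained
FCR = 28016 kg / 15864 kg = 1.76601

1.76601


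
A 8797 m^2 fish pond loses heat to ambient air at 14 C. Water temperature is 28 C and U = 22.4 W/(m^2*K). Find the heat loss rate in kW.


Temperature difference dT = 28 - 14 = 14 K
Heat loss (W) = U * A * dT = 22.4 * 8797 * 14 = 2758739.2 W
Convert to kW: 2758739.2 / 1000 = 2758.7392 kW

2758.7392 kW


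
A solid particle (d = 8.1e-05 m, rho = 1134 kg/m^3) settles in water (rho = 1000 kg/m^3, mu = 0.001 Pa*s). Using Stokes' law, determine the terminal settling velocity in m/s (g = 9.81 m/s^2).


Density difference: rho_p - rho_f = 1134 - 1000 = 134 kg/m^3
d^2 = (8.1e-05)^2 = 6.561e-09 m^2
Numerator = (rho_p - rho_f) * g * d^2 = 134 * 9.81 * 6.561e-09 = 8.6246969e-06
Denominator = 18 * mu = 18 * 0.001 = 0.018
v_s = 8.6246969e-06 / 0.018 = 4.7915e-04 m/s
Check: Re = rho_f * v_s * d / mu = 1000 * 4.7915e-04 * 8.1e-05 / 0.001 = 0.0388 < 1, so Stokes' law applies.

4.7915e-04 m/s


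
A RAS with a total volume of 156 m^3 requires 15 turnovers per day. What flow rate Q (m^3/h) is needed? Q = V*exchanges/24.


Daily recirculation volume = 156 m^3 * 15 = 2340 m^3/day
Flow rate Q = daily volume / 24 h = 2340 / 24 = 97.5 m^3/h

97.5 m^3/h


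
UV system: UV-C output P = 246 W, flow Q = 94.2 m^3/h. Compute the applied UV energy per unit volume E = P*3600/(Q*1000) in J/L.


Energy delivered per hour = 246 W * 3600 s = 885600 J/h
Volume treated per hour = 94.2 m^3/h * 1000 = 94200 L/h
dose = 885600 / 94200 = 9.40127 J/L

9.40127 J/L


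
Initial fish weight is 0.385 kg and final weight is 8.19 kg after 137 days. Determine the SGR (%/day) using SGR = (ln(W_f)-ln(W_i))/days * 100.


ln(W_f) = ln(8.19) = 2.1029139
ln(W_i) = ln(0.385) = -0.95451194
ln(W_f) - ln(W_i) = 2.1029139 - -0.95451194 = 3.0574258
SGR = 3.0574258 / 137 * 100 = 2.2317 %/day

2.2317 %/day


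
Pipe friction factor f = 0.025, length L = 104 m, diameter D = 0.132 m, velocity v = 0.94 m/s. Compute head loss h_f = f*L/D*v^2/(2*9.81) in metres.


v^2 = 0.94^2 = 0.8836 m^2/s^2
L/D = 104/0.132 = 787.87879
h_f = f*(L/D)*v^2/(2g) = 0.025 * 787.87879 * 0.8836 / 19.62 = 0.887066 m

0.887066 m


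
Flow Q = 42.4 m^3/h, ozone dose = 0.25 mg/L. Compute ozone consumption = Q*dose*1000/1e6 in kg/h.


O3 demand (mg/h) = Q * dose * 1000 = 42.4 * 0.25 * 1000 = 10600 mg/h
Convert mg to kg: 10600 / 1e6 = 0.0106 kg/h

0.0106 kg/h


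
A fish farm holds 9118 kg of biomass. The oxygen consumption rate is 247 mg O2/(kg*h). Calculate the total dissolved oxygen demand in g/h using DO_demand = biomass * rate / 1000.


Total O2 consumption (mg/h) = 9118 kg * 247 mg/(kg*h) = 2252146 mg/h
Convert to g/h: 2252146 / 1000 = 2252.146 g/h

2252.146 g/h


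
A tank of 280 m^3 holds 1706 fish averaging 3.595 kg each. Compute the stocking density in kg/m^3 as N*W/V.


Total biomass = 1706 fish * 3.595 kg = 6133.07 kg
Density = total biomass / volume = 6133.07 / 280 = 21.9038 kg/m^3

21.9038 kg/m^3


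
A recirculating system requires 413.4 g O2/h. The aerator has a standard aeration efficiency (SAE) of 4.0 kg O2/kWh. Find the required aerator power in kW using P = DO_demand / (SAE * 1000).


SAE in g O2/kWh = 4.0 * 1000 = 4000 g/kWh
P = DO_demand / SAE_g = 413.4 / 4000 = 0.10335 kW

0.10335 kW


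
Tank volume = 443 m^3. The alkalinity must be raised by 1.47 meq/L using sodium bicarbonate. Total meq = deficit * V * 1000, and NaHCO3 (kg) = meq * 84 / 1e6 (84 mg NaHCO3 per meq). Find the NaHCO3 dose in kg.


Tank volume in L = 443 m^3 * 1000 = 443000 L
Total meq required = 1.47 meq/L * 443000 L = 651210 meq
NaHCO3 mass = 651210 meq * 84 mg/meq / 1e6 = 54.7016 kg

54.7016 kg


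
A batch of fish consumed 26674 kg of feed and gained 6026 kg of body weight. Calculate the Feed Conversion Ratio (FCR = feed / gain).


FCR = feed consumed / weight gained
FCR = 26674 kg / 6026 kg = 4.42649

4.42649


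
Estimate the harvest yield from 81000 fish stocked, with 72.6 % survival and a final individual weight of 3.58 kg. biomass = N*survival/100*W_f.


Survivors = 81000 * 72.6/100 = 58806 fish
Harvest biomass = survivors * W_f = 58806 * 3.58 = 210525.48 kg

210525.48 kg


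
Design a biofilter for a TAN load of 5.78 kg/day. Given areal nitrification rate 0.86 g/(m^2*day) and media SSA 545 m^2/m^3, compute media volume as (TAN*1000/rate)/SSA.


A = 5.78*1000 / 0.86 = 6720.9302 m^2
V = 6720.9302 / 545 = 12.332

12.332 m^3


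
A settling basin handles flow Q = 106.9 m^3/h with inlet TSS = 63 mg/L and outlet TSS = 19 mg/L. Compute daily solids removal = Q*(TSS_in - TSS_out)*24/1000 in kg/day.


Concentration drop: TSS_in - TSS_out = 63 - 19 = 44 mg/L
Hourly solids removed = Q * dTSS = 106.9 m^3/h * 44 mg/L = 4703.6 g/h  (m^3/h * mg/L = g/h)
Daily solids removed = 4703.6 * 24 = 112886.4 g/day
Convert g to kg: 112886.4 / 1000 = 112.8864 kg/day

112.8864 kg/day


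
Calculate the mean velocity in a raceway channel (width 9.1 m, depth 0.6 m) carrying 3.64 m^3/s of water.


Cross-sectional area = W * d = 9.1 * 0.6 = 5.46 m^2
Velocity = Q / A = 3.64 / 5.46 = 0.666667 m/s

0.666667 m/s


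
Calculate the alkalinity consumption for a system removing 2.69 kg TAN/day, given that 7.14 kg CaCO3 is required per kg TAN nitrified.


Alkalinity factor: 7.14 kg CaCO3 consumed per kg TAN nitrified
alk = 2.69 kg TAN * 7.14 = 19.2066 kg CaCO3/day

19.2066 kg CaCO3/day


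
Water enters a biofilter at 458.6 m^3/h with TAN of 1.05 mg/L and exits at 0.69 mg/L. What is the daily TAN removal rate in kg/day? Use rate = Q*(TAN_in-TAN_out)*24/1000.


Concentration drop: TAN_in - TAN_out = 1.05 - 0.69 = 0.36 mg/L
Hourly TAN removed = Q * dTAN = 458.6 m^3/h * 0.36 mg/L = 165.096 g/h  (m^3/h * mg/L = g/h)
Daily TAN removed = 165.096 * 24 = 3962.304 g/day
Convert to kg/day: 3962.304 / 1000 = 3.962304 kg/day

3.962304 kg/day


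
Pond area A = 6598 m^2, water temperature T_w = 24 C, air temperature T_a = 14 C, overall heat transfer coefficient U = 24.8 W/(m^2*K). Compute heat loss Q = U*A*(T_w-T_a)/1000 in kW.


Temperature difference dT = 24 - 14 = 10 K
Heat loss (W) = U * A * dT = 24.8 * 6598 * 10 = 1636304 W
Convert to kW: 1636304 / 1000 = 1636.304 kW

1636.304 kW


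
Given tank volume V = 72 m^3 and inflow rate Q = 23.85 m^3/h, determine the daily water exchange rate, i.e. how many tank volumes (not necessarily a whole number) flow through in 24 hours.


Daily flow volume = 23.85 m^3/h * 24 h = 572.4 m^3/day
Exchanges = daily flow / tank volume = 572.4 / 72 = 7.95 exchanges/day

7.95 exchanges/day


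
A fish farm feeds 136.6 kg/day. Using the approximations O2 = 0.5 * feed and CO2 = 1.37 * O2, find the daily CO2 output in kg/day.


O2 = 136.6 * 0.5 = 68.3
CO2 = 68.3 * 1.37 = 93.571

93.571 kg/day


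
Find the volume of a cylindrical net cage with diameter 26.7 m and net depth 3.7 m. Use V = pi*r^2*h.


r = d/2 = 26.7/2 = 13.35 m
Base area = pi*r^2 = pi*13.35^2 = 559.9025 m^2
Volume = 559.9025 * 3.7 = 2071.64 m^3

2071.64 m^3


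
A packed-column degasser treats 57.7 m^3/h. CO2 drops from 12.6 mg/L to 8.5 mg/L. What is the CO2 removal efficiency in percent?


CO2_out / CO2_in = 8.5 / 12.6 = 0.67460317
Fraction remaining = 0.67460317
efficiency = (1 - 0.67460317) * 100 = 32.5397 %

32.5397 %


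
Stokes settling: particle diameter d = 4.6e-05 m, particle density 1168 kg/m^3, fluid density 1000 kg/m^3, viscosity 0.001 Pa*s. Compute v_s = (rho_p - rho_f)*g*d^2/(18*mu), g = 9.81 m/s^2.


Density difference: rho_p - rho_f = 1168 - 1000 = 168 kg/m^3
d^2 = (4.6e-05)^2 = 2.116e-09 m^2
Numerator = (rho_p - rho_f) * g * d^2 = 168 * 9.81 * 2.116e-09 = 3.4873373e-06
Denominator = 18 * mu = 18 * 0.001 = 0.018
v_s = 3.4873373e-06 / 0.018 = 1.93741e-04 m/s
Check: Re = rho_f * v_s * d / mu = 1000 * 1.93741e-04 * 4.6e-05 / 0.001 = 0.00891 < 1, so Stokes' law applies.

1.93741e-04 m/s


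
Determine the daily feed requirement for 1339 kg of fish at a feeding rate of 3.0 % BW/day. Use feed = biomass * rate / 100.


Feeding rate fraction = 3.0% / 100 = 0.03
Daily feed = 1339 kg * 0.03 = 40.17 kg/day

40.17 kg/day


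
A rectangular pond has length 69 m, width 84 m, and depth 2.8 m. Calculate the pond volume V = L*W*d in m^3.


Base area = L * W = 69 * 84 = 5796 m^2
Volume = area * depth = 5796 * 2.8 = 16228.8 m^3

16228.8 m^3


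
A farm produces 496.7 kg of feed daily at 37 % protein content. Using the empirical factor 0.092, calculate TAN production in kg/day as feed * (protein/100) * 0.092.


Protein in feed = 496.7 * 37/100 = 183.779 kg/day
TAN = protein * 0.092 = 183.779 * 0.092 = 16.907668 kg/day

16.907668 kg/day


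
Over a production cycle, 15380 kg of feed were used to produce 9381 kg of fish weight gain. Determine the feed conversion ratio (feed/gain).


FCR = feed consumed / weight gained
FCR = 15380 kg / 9381 kg = 1.63948

1.63948


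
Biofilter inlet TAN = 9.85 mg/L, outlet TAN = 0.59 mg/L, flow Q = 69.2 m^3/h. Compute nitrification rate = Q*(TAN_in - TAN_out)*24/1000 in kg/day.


Concentration drop: TAN_in - TAN_out = 9.85 - 0.59 = 9.26 mg/L
Hourly TAN removed = Q * dTAN = 69.2 m^3/h * 9.26 mg/L = 640.792 g/h  (m^3/h * mg/L = g/h)
Daily TAN removed = 640.792 * 24 = 15379.008 g/day
Convert to kg/day: 15379.008 / 1000 = 15.379008 kg/day

15.379008 kg/day


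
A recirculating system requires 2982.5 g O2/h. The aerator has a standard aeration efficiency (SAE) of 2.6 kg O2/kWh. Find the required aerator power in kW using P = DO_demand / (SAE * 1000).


SAE in g O2/kWh = 2.6 * 1000 = 2600 g/kWh
P = DO_demand / SAE_g = 2982.5 / 2600 = 1.14712 kW

1.14712 kW


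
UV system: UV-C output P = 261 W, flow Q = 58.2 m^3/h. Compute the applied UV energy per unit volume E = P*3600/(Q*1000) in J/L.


Energy delivered per hour = 261 W * 3600 s = 939600 J/h
Volume treated per hour = 58.2 m^3/h * 1000 = 58200 L/h
dose = 939600 / 58200 = 16.1443 J/L

16.1443 J/L


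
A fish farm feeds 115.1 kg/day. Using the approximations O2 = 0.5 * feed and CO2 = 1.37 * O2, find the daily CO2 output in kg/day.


O2 = 115.1 * 0.5 = 57.55
CO2 = 57.55 * 1.37 = 78.8435

78.8435 kg/day


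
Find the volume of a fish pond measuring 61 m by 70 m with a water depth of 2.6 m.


Base area = L * W = 61 * 70 = 4270 m^2
Volume = area * depth = 4270 * 2.6 = 11102 m^3

11102 m^3


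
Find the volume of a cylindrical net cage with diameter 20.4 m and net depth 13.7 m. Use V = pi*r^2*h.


r = d/2 = 20.4/2 = 10.2 m
Base area = pi*r^2 = pi*10.2^2 = 326.8513 m^2
Volume = 326.8513 * 13.7 = 4477.86 m^3

4477.86 m^3


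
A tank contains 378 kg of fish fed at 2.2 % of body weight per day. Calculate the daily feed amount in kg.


Feeding rate fraction = 2.2% / 100 = 0.022
Daily feed = 378 kg * 0.022 = 8.316 kg/day

8.316 kg/day


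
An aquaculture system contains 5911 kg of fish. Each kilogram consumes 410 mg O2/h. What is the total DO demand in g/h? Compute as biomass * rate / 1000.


Total O2 consumption (mg/h) = 5911 kg * 410 mg/(kg*h) = 2423510 mg/h
Convert to g/h: 2423510 / 1000 = 2423.51 g/h

2423.51 g/h


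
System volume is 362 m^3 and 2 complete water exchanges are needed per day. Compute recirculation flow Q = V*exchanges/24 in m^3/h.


Daily recirculation volume = 362 m^3 * 2 = 724 m^3/day
Flow rate Q = daily volume / 24 h = 724 / 24 = 30.1667 m^3/h

30.1667 m^3/h


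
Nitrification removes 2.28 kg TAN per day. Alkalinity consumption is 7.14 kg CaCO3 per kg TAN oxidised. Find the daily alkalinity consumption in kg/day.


Alkalinity factor: 7.14 kg CaCO3 consumed per kg TAN nitrified
alk = 2.28 kg TAN * 7.14 = 16.2792 kg CaCO3/day

16.2792 kg CaCO3/day


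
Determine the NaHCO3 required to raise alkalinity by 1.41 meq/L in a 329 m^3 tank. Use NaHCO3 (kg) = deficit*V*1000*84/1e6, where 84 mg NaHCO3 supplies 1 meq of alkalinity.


Tank volume in L = 329 m^3 * 1000 = 329000 L
Total meq required = 1.41 meq/L * 329000 L = 463890 meq
NaHCO3 mass = 463890 meq * 84 mg/meq / 1e6 = 38.9668 kg

38.9668 kg
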